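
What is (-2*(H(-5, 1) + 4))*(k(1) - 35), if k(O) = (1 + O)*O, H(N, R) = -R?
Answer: 198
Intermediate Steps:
k(O) = O*(1 + O)
(-2*(H(-5, 1) + 4))*(k(1) - 35) = (-2*(-1*1 + 4))*(1*(1 + 1) - 35) = (-2*(-1 + 4))*(1*2 - 35) = (-2*3)*(2 - 35) = -6*(-33) = 198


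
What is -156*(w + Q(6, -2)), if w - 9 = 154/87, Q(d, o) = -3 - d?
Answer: -8008/29 ≈ -276.14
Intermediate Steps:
w = 937/87 (w = 9 + 154/87 = 937/87 ≈ 10.770)
-156*(w + Q(6, -2)) = -156*(937/87 + (-3 - 1*6)) = -156*(937/87 + (-3 - 6)) = -156*(937/87 - 9) = -156*154/87 = -8008/29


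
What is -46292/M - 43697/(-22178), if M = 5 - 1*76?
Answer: 14503753/22178 ≈ 653.97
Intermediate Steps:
M = -71 (M = 5 - 76 = -71)
-46292/M - 43697/(-22178) = -46292/(-71) - 43697/(-22178) = -46292*(-1/71) - 43697*(-1/22178) = 652 + 43697/22178 = 14503753/22178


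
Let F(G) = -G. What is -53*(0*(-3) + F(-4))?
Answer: -212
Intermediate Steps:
-53*(0*(-3) + F(-4)) = -53*(0*(-3) - 1*(-4)) = -53*(0 + 4) = -53*4 = -212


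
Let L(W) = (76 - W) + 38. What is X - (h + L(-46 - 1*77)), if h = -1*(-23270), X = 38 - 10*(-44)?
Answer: -23029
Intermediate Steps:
X = 478 (X = 38 + 440 = 478)
h = 23270
L(W) = 114 - W
X - (h + L(-46 - 1*77)) = 478 - (23270 + (114 - (-46 - 1*77))) = 478 - (23270 + (114 - (-46 - 77))) = 478 - (23270 + (114 - 1*(-123))) = 478 - (23270 + (114 + 123)) = 478 - (23270 + 237) = 478 - 1*23507 = 478 - 23507 = -23029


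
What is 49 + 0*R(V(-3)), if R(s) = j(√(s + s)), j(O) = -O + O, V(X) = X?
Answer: 49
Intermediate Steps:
j(O) = 0
R(s) = 0
49 + 0*R(V(-3)) = 49 + 0*0 = 49 + 0 = 49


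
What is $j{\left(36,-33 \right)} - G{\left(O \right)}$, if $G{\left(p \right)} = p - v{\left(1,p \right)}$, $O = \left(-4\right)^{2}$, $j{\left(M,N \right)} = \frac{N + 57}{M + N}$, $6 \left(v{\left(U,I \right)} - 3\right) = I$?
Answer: $- \frac{7}{3} \approx -2.3333$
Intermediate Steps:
$v{\left(U,I \right)} = 3 + \frac{I}{6}$
$j{\left(M,N \right)} = \frac{57 + N}{M + N}$
$O = 16$
$G{\left(p \right)} = -3 + \frac{5 p}{6}$ ($G{\left(p \right)} = p - \left(3 + \frac{p}{6}\right) = -3 + \frac{5 p}{6}$)
$j{\left(36,-33 \right)} - G{\left(O \right)} = \frac{57 - 33}{36 - 33} - \left(-3 + \frac{5}{6} \cdot 16\right) = \frac{1}{3} \cdot 24 - \left(-3 + \frac{40}{3}\right) = \frac{1}{3} \cdot 24 - \frac{31}{3} = 8 - \frac{31}{3} = - \frac{7}{3}$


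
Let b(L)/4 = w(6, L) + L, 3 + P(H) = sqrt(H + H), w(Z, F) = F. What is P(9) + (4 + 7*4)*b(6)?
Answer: 1533 + 3*sqrt(2) ≈ 1537.2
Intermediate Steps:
P(H) = -3 + sqrt(2)*sqrt(H) (P(H) = -3 + sqrt(H + H) = -3 + sqrt(2*H) = -3 + sqrt(2)*sqrt(H))
b(L) = 8*L (b(L) = 4*(L + L) = 4*(2*L) = 8*L)
P(9) + (4 + 7*4)*b(6) = (-3 + sqrt(2)*sqrt(9)) + (4 + 7*4)*(8*6) = (-3 + sqrt(2)*3) + (4 + 28)*48 = (-3 + 3*sqrt(2)) + 32*48 = (-3 + 3*sqrt(2)) + 1536 = 1533 + 3*sqrt(2)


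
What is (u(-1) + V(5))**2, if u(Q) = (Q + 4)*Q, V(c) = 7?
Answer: 16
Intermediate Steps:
u(Q) = Q*(4 + Q) (u(Q) = (4 + Q)*Q = Q*(4 + Q))
(u(-1) + V(5))**2 = (-(4 - 1) + 7)**2 = (-1*3 + 7)**2 = (-3 + 7)**2 = 4**2 = 16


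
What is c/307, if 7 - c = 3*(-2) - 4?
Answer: 17/307 ≈ 0.055375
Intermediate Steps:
c = 17 (c = 7 - (3*(-2) - 4) = 7 - (-6 - 4) = 7 - 1*(-10) = 7 + 10 = 17)
c/307 = 17/307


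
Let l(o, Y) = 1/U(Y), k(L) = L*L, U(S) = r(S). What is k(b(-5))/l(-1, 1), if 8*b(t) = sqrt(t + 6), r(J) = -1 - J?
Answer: -1/32 ≈ -0.031250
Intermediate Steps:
U(S) = -1 - S
b(t) = sqrt(6 + t)/8 (b(t) = sqrt(t + 6)/8 = sqrt(6 + t)/8)
k(L) = L**2
l(o, Y) = 1/(-1 - Y)
k(b(-5))/l(-1, 1) = (sqrt(6 - 5)/8)**2/((-1/(1 + 1))) = (sqrt(1)/8)**2/((-1/2)) = ((1/8)*1)**2/((-1*1/2)) = (1/8)**2/(-1/2) = -2*1/64 = -1/32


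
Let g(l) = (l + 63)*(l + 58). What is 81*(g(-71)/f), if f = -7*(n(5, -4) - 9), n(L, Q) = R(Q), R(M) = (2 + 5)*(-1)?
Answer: 1053/14 ≈ 75.214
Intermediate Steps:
R(M) = -7 (R(M) = 7*(-1) = -7)
n(L, Q) = -7
f = 112 (f = -7*(-7 - 9) = -7*(-16) = 112)
g(l) = (58 + l)*(63 + l) (g(l) = (63 + l)*(58 + l) = (58 + l)*(63 + l))
81*(g(-71)/f) = 81*((3654 + (-71)² + 121*(-71))/112) = 81*((3654 + 5041 - 8591)*(1/112)) = 81*(104*(1/112)) = 81*(13/14) = 1053/14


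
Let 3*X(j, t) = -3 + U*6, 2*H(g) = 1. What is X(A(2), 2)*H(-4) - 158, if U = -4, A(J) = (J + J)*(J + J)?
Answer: -325/2 ≈ -162.50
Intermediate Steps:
A(J) = 4*J² (A(J) = (2*J)*(2*J) = 4*J²)
H(g) = ½ (H(g) = (½)*1 = ½)
X(j, t) = -9 (X(j, t) = (-3 - 4*6)/3 = (-3 - 24)/3 = (⅓)*(-27) = -9)
X(A(2), 2)*H(-4) - 158 = -9*½ - 158 = -9/2 - 158 = -325/2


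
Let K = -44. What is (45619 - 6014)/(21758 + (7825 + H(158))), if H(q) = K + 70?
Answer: 39605/29609 ≈ 1.3376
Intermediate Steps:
H(q) = 26 (H(q) = -44 + 70 = 26)
(45619 - 6014)/(21758 + (7825 + H(158))) = (45619 - 6014)/(21758 + (7825 + 26)) = 39605/(21758 + 7851) = 39605/29609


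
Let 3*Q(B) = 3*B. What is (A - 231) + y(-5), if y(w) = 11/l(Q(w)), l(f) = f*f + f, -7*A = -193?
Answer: -28403/140 ≈ -202.88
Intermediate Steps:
A = 193/7 (A = -⅐*(-193) = 193/7 ≈ 27.571)
Q(B) = B (Q(B) = (3*B)/3 = B)
l(f) = f + f² (l(f) = f² + f = f + f²)
y(w) = 11/(w*(1 + w)) (y(w) = 11/((w*(1 + w))) = 11*(1/(w*(1 + w))) = 11/(w*(1 + w)))
(A - 231) + y(-5) = (193/7 - 231) + 11/(-5*(1 - 5)) = -1424/7 + 11*(-⅕)/(-4) = -1424/7 + 11*(-⅕)*(-¼) = -1424/7 + 11/20 = -28403/140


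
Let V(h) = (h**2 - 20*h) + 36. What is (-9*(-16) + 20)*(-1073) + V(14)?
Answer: -176020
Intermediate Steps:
V(h) = 36 + h**2 - 20*h
(-9*(-16) + 20)*(-1073) + V(14) = (-9*(-16) + 20)*(-1073) + (36 + 14**2 - 20*14) = (144 + 20)*(-1073) + (36 + 196 - 280) = 164*(-1073) - 48 = -175972 - 48 = -176020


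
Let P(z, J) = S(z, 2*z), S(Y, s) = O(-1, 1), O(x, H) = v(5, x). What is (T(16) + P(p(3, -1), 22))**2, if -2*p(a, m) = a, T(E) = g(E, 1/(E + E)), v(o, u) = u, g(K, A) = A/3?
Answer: 9025/9216 ≈ 0.97927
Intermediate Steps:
g(K, A) = A/3 (g(K, A) = A*(1/3) = A/3)
T(E) = 1/(6*E) (T(E) = 1/(3*(E + E)) = 1/(3*((2*E))) = (1/(2*E))/3 = 1/(6*E))
O(x, H) = x
p(a, m) = -a/2
S(Y, s) = -1
P(z, J) = -1
(T(16) + P(p(3, -1), 22))**2 = ((1/6)/16 - 1)**2 = ((1/6)*(1/16) - 1)**2 = (1/96 - 1)**2 = (-95/96)**2 = 9025/9216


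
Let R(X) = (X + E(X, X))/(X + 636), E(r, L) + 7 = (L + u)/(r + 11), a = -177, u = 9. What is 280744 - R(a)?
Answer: 10695519356/38097 ≈ 2.8074e+5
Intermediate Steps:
E(r, L) = -7 + (9 + L)/(11 + r) (E(r, L) = -7 + (L + 9)/(r + 11) = -7 + (9 + L)/(11 + r))
R(X) = (X + (-68 - 6*X)/(11 + X))/(636 + X) (R(X) = (X + (-68 + X - 7*X)/(11 + X))/(X + 636) = (X + (-68 - 6*X)/(11 + X))/(636 + X))
280744 - R(a) = 280744 - (-68 - 6*(-177) - 177*(11 - 177))/((11 - 177)*(636 - 177)) = 280744 - (-68 + 1062 - 177*(-166))/((-166)*459) = 280744 - (-1)*(-68 + 1062 + 29382)/(166*459) = 280744 - (-1)*30376/(166*459) = 280744 - 1*(-15188/38097) = 280744 + 15188/38097 = 10695519356/38097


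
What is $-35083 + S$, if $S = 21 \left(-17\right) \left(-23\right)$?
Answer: $-26872$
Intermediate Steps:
$S = 8211$ ($S = \left(-357\right) \left(-23\right) = 8211$)
$-35083 + S = -35083 + 8211 = -26872$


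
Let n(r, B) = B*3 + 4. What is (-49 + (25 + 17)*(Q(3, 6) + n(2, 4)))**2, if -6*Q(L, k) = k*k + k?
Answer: 108241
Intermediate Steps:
n(r, B) = 4 + 3*B (n(r, B) = 3*B + 4 = 4 + 3*B)
Q(L, k) = -k/6 - k**2/6 (Q(L, k) = -(k*k + k)/6 = -(k**2 + k)/6 = -(k + k**2)/6 = -k/6 - k**2/6)
(-49 + (25 + 17)*(Q(3, 6) + n(2, 4)))**2 = (-49 + (25 + 17)*(-1/6*6*(1 + 6) + (4 + 3*4)))**2 = (-49 + 42*(-1/6*6*7 + (4 + 12)))**2 = (-49 + 42*(-7 + 16))**2 = (-49 + 42*9)**2 = (-49 + 378)**2 = 329**2 = 108241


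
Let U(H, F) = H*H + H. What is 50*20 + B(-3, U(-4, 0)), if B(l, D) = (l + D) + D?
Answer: 1021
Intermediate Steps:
U(H, F) = H + H² (U(H, F) = H² + H = H + H²)
B(l, D) = l + 2*D (B(l, D) = (D + l) + D = l + 2*D)
50*20 + B(-3, U(-4, 0)) = 50*20 + (-3 + 2*(-4*(1 - 4))) = 1000 + (-3 + 2*(-4*(-3))) = 1000 + (-3 + 2*12) = 1000 + (-3 + 24) = 1000 + 21 = 1021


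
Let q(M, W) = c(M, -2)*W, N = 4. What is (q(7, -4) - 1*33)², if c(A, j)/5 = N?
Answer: 12769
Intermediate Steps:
c(A, j) = 20 (c(A, j) = 5*4 = 20)
q(M, W) = 20*W
(q(7, -4) - 1*33)² = (20*(-4) - 1*33)² = (-80 - 33)² = (-113)² = 12769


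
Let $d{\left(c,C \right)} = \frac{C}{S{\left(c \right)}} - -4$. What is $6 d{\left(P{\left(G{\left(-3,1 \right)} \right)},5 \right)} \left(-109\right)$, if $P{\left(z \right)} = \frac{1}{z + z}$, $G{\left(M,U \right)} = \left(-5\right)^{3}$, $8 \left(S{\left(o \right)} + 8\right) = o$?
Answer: $- \frac{35318616}{16001} \approx -2207.3$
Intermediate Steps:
$S{\left(o \right)} = -8 + \frac{o}{8}$
$G{\left(M,U \right)} = -125$
$P{\left(z \right)} = \frac{1}{2 z}$
$d{\left(c,C \right)} = 4 + \frac{C}{-8 + \frac{c}{8}}$ ($d{\left(c,C \right)} = \frac{C}{-8 + \frac{c}{8}} - -4 = \frac{C}{-8 + \frac{c}{8}} + 4 = 4 + \frac{C}{-8 + \frac{c}{8}}$)
$6 d{\left(P{\left(G{\left(-3,1 \right)} \right)},5 \right)} \left(-109\right) = 6 \frac{4 \left(-64 + \frac{1}{2 \left(-125\right)} + 2 \cdot 5\right)}{-64 + \frac{1}{2 \left(-125\right)}} \left(-109\right) = 6 \frac{4 \left(-64 + \frac{1}{2} \left(- \frac{1}{125}\right) + 10\right)}{-64 + \frac{1}{2} \left(- \frac{1}{125}\right)} \left(-109\right) = 6 \frac{4 \left(-64 - \frac{1}{250} + 10\right)}{-64 - \frac{1}{250}} \left(-109\right) = 6 \cdot 4 \frac{1}{- \frac{16001}{250}} \left(- \frac{13501}{250}\right) \left(-109\right) = 6 \cdot 4 \left(- \frac{250}{16001}\right) \left(- \frac{13501}{250}\right) \left(-109\right) = 6 \cdot \frac{54004}{16001} \left(-109\right) = 6 \left(- \frac{5886436}{16001}\right) = - \frac{35318616}{16001}$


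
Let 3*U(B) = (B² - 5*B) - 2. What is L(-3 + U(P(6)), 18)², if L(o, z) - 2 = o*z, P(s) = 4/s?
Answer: 59536/9 ≈ 6615.1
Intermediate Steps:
U(B) = -⅔ - 5*B/3 + B²/3 (U(B) = ((B² - 5*B) - 2)/3 = (-2 + B² - 5*B)/3 = -⅔ - 5*B/3 + B²/3)
L(o, z) = 2 + o*z
L(-3 + U(P(6)), 18)² = (2 + (-3 + (-⅔ - 20/(3*6) + (4/6)²/3))*18)² = (2 + (-3 + (-⅔ - 20/(3*6) + (4*(⅙))²/3))*18)² = (2 + (-3 + (-⅔ - 5/3*⅔ + (⅔)²/3))*18)² = (2 + (-3 + (-⅔ - 10/9 + (⅓)*(4/9)))*18)² = (2 + (-3 + (-⅔ - 10/9 + 4/27))*18)² = (2 + (-3 - 44/27)*18)² = (2 - 125/27*18)² = (2 - 250/3)² = (-244/3)² = 59536/9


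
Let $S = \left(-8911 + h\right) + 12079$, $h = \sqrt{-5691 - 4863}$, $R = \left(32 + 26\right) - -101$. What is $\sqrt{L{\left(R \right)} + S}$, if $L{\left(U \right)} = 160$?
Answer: $\sqrt{3328 + i \sqrt{10554}} \approx 57.696 + 0.8903 i$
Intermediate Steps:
$R = 159$ ($R = 58 + 101 = 159$)
$h = i \sqrt{10554}$ ($h = \sqrt{-10554} = i \sqrt{10554} \approx 102.73 i$)
$S = 3168 + i \sqrt{10554}$ ($S = \left(-8911 + i \sqrt{10554}\right) + 12079 = 3168 + i \sqrt{10554} \approx 3168.0 + 102.73 i$)
$\sqrt{L{\left(R \right)} + S} = \sqrt{160 + \left(3168 + i \sqrt{10554}\right)} = \sqrt{3328 + i \sqrt{10554}}$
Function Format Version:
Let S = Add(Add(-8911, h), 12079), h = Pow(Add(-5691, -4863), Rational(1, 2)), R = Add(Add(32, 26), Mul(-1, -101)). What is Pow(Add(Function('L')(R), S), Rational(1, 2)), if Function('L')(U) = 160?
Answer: Pow(Add(3328, Mul(I, Pow(10554, Rational(1, 2)))), Rational(1, 2)) ≈ Add(57.696, Mul(0.8903, I))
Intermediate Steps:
R = 159 (R = Add(58, 101) = 159)
h = Mul(I, Pow(10554, Rational(1, 2))) (h = Pow(-10554, Rational(1, 2)) = Mul(I, Pow(10554, Rational(1, 2))) ≈ Mul(102.73, I))
S = Add(3168, Mul(I, Pow(10554, Rational(1, 2)))) (S = Add(Add(-8911, Mul(I, Pow(10554, Rational(1, 2)))), 12079) = Add(3168, Mul(I, Pow(10554, Rational(1, 2)))) ≈ Add(3168.0, Mul(102.73, I)))
Pow(Add(Function('L')(R), S), Rational(1, 2)) = Pow(Add(160, Add(3168, Mul(I, Pow(10554, Rational(1, 2))))), Rational(1, 2)) = Pow(Add(3328, Mul(I, Pow(10554, Rational(1, 2)))), Rational(1, 2))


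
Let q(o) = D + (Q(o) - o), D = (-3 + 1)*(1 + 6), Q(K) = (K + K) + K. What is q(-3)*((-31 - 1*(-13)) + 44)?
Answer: -520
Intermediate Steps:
Q(K) = 3*K (Q(K) = 2*K + K = 3*K)
D = -14 (D = -2*7 = -14)
q(o) = -14 + 2*o (q(o) = -14 + (3*o - o) = -14 + 2*o)
q(-3)*((-31 - 1*(-13)) + 44) = (-14 + 2*(-3))*((-31 - 1*(-13)) + 44) = (-14 - 6)*((-31 + 13) + 44) = -20*(-18 + 44) = -20*26 = -520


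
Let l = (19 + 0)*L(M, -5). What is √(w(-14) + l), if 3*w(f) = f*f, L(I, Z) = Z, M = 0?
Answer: I*√267/3 ≈ 5.4467*I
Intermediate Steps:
w(f) = f²/3 (w(f) = (f*f)/3 = f²/3)
l = -95 (l = (19 + 0)*(-5) = 19*(-5) = -95)
√(w(-14) + l) = √((⅓)*(-14)² - 95) = √((⅓)*196 - 95) = √(196/3 - 95) = √(-89/3) = I*√267/3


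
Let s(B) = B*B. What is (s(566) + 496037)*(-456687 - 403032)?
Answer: -701868573567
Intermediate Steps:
s(B) = B**2
(s(566) + 496037)*(-456687 - 403032) = (566**2 + 496037)*(-456687 - 403032) = (320356 + 496037)*(-859719) = 816393*(-859719) = -701868573567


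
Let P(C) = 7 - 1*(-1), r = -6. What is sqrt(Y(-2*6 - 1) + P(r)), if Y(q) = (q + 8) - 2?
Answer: 1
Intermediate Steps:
Y(q) = 6 + q (Y(q) = (8 + q) - 2 = 6 + q)
P(C) = 8 (P(C) = 7 + 1 = 8)
sqrt(Y(-2*6 - 1) + P(r)) = sqrt((6 + (-2*6 - 1)) + 8) = sqrt((6 + (-12 - 1)) + 8) = sqrt((6 - 13) + 8) = sqrt(-7 + 8) = sqrt(1) = 1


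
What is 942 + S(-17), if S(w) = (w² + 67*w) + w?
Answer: 75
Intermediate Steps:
S(w) = w² + 68*w
942 + S(-17) = 942 - 17*(68 - 17) = 942 - 17*51 = 942 - 867 = 75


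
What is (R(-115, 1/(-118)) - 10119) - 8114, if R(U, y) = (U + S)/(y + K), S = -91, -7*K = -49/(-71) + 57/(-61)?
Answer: -2460456427/94527 ≈ -26029.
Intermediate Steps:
K = 1058/30317 (K = -(-49/(-71) + 57/(-61))/7 = -(-49*(-1/71) + 57*(-1/61))/7 = -(49/71 - 57/61)/7 = -⅐*(-1058/4331) = 1058/30317 ≈ 0.034898)
R(U, y) = (-91 + U)/(1058/30317 + y) (R(U, y) = (U - 91)/(y + 1058/30317) = (-91 + U)/(1058/30317 + y))
(R(-115, 1/(-118)) - 10119) - 8114 = (30317*(-91 - 115)/(1058 + 30317/(-118)) - 10119) - 8114 = (30317*(-206)/(1058 + 30317*(-1/118)) - 10119) - 8114 = (30317*(-206)/(1058 - 30317/118) - 10119) - 8114 = (30317*(-206)/(94527/118) - 10119) - 8114 = (30317*(118/94527)*(-206) - 10119) - 8114 = (-736945636/94527 - 10119) - 8114 = -1693464349/94527 - 8114 = -2460456427/94527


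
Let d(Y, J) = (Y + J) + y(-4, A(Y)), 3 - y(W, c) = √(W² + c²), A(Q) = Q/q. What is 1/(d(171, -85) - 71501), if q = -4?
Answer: -1142592/81594750407 + 4*√29497/81594750407 ≈ -1.3995e-5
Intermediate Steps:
A(Q) = -Q/4 (A(Q) = Q/(-4) = Q*(-¼) = -Q/4)
y(W, c) = 3 - √(W² + c²)
d(Y, J) = 3 + J + Y - √(16 + Y²/16) (d(Y, J) = (Y + J) + (3 - √((-4)² + (-Y/4)²)) = (J + Y) + (3 - √(16 + Y²/16)) = 3 + J + Y - √(16 + Y²/16))
1/(d(171, -85) - 71501) = 1/((3 - 85 + 171 - √(256 + 171²)/4) - 71501) = 1/((3 - 85 + 171 - √(256 + 29241)/4) - 71501) = 1/((3 - 85 + 171 - √29497/4) - 71501) = 1/((89 - √29497/4) - 71501) = 1/(-71412 - √29497/4)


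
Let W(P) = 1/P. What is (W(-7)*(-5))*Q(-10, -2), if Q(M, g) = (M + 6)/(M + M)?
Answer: 1/7 ≈ 0.14286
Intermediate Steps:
Q(M, g) = (6 + M)/(2*M) (Q(M, g) = (6 + M)/((2*M)) = (6 + M)*(1/(2*M)) = (6 + M)/(2*M))
(W(-7)*(-5))*Q(-10, -2) = (-5/(-7))*((1/2)*(6 - 10)/(-10)) = (-1/7*(-5))*((1/2)*(-1/10)*(-4)) = (5/7)*(1/5) = 1/7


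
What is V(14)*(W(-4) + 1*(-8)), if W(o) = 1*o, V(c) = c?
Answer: -168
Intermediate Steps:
W(o) = o
V(14)*(W(-4) + 1*(-8)) = 14*(-4 + 1*(-8)) = 14*(-4 - 8) = 14*(-12) = -168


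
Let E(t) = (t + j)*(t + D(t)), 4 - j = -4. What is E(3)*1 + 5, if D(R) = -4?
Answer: -6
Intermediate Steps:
j = 8 (j = 4 - 1*(-4) = 4 + 4 = 8)
E(t) = (-4 + t)*(8 + t) (E(t) = (t + 8)*(t - 4) = (8 + t)*(-4 + t) = (-4 + t)*(8 + t))
E(3)*1 + 5 = (-32 + 3² + 4*3)*1 + 5 = (-32 + 9 + 12)*1 + 5 = -11*1 + 5 = -11 + 5 = -6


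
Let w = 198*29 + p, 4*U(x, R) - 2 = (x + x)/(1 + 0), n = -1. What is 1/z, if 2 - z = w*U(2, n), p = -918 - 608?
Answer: -1/6322 ≈ -0.00015818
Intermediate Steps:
U(x, R) = 1/2 + x/2 (U(x, R) = 1/2 + ((x + x)/(1 + 0))/4 = 1/2 + ((2*x)/1)/4 = 1/2 + ((2*x)*1)/4 = 1/2 + (2*x)/4 = 1/2 + x/2)
p = -1526
w = 4216 (w = 198*29 - 1526 = 5742 - 1526 = 4216)
z = -6322 (z = 2 - 4216*(1/2 + (1/2)*2) = 2 - 4216*(1/2 + 1) = 2 - 4216*3/2 = 2 - 1*6324 = 2 - 6324 = -6322)
1/z = 1/(-6322) = -1/6322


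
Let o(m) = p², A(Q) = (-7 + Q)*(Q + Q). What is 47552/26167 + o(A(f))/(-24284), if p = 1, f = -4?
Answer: 1154726601/635439428 ≈ 1.8172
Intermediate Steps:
A(Q) = 2*Q*(-7 + Q) (A(Q) = (-7 + Q)*(2*Q) = 2*Q*(-7 + Q))
o(m) = 1 (o(m) = 1² = 1)
47552/26167 + o(A(f))/(-24284) = 47552/26167 + 1/(-24284) = 47552*(1/26167) + 1*(-1/24284) = 47552/26167 - 1/24284 = 1154726601/635439428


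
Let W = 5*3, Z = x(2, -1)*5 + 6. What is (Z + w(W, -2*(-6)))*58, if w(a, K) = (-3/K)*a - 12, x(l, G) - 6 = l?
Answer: 3509/2 ≈ 1754.5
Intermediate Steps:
x(l, G) = 6 + l
Z = 46 (Z = (6 + 2)*5 + 6 = 8*5 + 6 = 40 + 6 = 46)
W = 15
w(a, K) = -12 - 3*a/K (w(a, K) = -3*a/K - 12 = -12 - 3*a/K)
(Z + w(W, -2*(-6)))*58 = (46 + (-12 - 3*15/(-2*(-6))))*58 = (46 + (-12 - 3*15/12))*58 = (46 + (-12 - 3*15*1/12))*58 = (46 + (-12 - 15/4))*58 = (46 - 63/4)*58 = (121/4)*58 = 3509/2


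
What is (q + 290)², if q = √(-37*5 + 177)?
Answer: 84092 + 1160*I*√2 ≈ 84092.0 + 1640.5*I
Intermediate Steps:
q = 2*I*√2 (q = √(-185 + 177) = √(-8) = 2*I*√2 ≈ 2.8284*I)
(q + 290)² = (2*I*√2 + 290)² = (290 + 2*I*√2)²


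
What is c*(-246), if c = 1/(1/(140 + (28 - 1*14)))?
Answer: -37884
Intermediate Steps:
c = 154 (c = 1/(1/(140 + (28 - 14))) = 1/(1/(140 + 14)) = 1/(1/154) = 154)
c*(-246) = 154*(-246) = -37884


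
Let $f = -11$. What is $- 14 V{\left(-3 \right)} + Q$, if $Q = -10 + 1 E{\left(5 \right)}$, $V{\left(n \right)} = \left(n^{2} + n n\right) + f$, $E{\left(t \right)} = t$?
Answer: $-103$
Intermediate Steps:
$V{\left(n \right)} = -11 + 2 n^{2}$ ($V{\left(n \right)} = \left(n^{2} + n n\right) - 11 = \left(n^{2} + n^{2}\right) - 11 = 2 n^{2} - 11 = -11 + 2 n^{2}$)
$Q = -5$ ($Q = -10 + 1 \cdot 5 = -10 + 5 = -5$)
$- 14 V{\left(-3 \right)} + Q = - 14 \left(-11 + 2 \left(-3\right)^{2}\right) - 5 = - 14 \left(-11 + 2 \cdot 9\right) - 5 = - 14 \left(-11 + 18\right) - 5 = \left(-14\right) 7 - 5 = -98 - 5 = -103$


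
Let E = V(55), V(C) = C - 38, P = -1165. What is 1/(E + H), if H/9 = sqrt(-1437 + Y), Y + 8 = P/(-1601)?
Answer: 27217/187757369 - 54*I*sqrt(102832230)/187757369 ≈ 0.00014496 - 0.0029165*I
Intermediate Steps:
Y = -11643/1601 (Y = -8 - 1165/(-1601) = -8 - 1165*(-1/1601) = -8 + 1165/1601 = -11643/1601 ≈ -7.2723)
V(C) = -38 + C
H = 54*I*sqrt(102832230)/1601 (H = 9*sqrt(-1437 - 11643/1601) = 9*sqrt(-2312280/1601) = 9*(6*I*sqrt(102832230)/1601) = 54*I*sqrt(102832230)/1601 ≈ 342.03*I)
E = 17 (E = -38 + 55 = 17)
1/(E + H) = 1/(17 + 54*I*sqrt(102832230)/1601)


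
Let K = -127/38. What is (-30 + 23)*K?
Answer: 889/38 ≈ 23.395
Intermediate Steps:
K = -127/38 (K = -127*1/38 = -127/38 ≈ -3.3421)
(-30 + 23)*K = (-30 + 23)*(-127/38) = -7*(-127/38) = 889/38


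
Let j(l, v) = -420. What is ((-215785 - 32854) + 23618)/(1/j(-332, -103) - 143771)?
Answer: 94508820/60383821 ≈ 1.5651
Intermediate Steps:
((-215785 - 32854) + 23618)/(1/j(-332, -103) - 143771) = ((-215785 - 32854) + 23618)/(1/(-420) - 143771) = (-248639 + 23618)/(-1/420 - 143771) = -225021/(-60383821/420) = -225021*(-420/60383821) = 94508820/60383821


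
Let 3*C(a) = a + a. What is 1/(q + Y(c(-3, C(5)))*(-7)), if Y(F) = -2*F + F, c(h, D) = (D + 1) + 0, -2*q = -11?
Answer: 6/215 ≈ 0.027907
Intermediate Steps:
q = 11/2 (q = -½*(-11) = 11/2 ≈ 5.5000)
C(a) = 2*a/3 (C(a) = (a + a)/3 = (2*a)/3 = 2*a/3)
c(h, D) = 1 + D (c(h, D) = (1 + D) + 0 = 1 + D)
Y(F) = -F
1/(q + Y(c(-3, C(5)))*(-7)) = 1/(11/2 - (1 + (⅔)*5)*(-7)) = 1/(11/2 - (1 + 10/3)*(-7)) = 1/(11/2 - 1*13/3*(-7)) = 1/(11/2 - 13/3*(-7)) = 1/(11/2 + 91/3) = 1/(215/6) = 6/215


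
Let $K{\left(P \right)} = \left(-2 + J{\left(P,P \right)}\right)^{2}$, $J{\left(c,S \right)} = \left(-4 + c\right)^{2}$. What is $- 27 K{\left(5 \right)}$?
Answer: $-27$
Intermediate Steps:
$K{\left(P \right)} = \left(-2 + \left(-4 + P\right)^{2}\right)^{2}$
$- 27 K{\left(5 \right)} = - 27 \left(-2 + \left(-4 + 5\right)^{2}\right)^{2} = - 27 \left(-2 + 1^{2}\right)^{2} = - 27 \left(-2 + 1\right)^{2} = - 27 \left(-1\right)^{2} = \left(-27\right) 1 = -27$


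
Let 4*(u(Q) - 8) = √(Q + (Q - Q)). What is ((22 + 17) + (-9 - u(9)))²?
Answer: 7225/16 ≈ 451.56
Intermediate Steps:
u(Q) = 8 + √Q/4 (u(Q) = 8 + √(Q + (Q - Q))/4 = 8 + √(Q + 0)/4 = 8 + √Q/4)
((22 + 17) + (-9 - u(9)))² = ((22 + 17) + (-9 - (8 + √9/4)))² = (39 + (-9 - (8 + (¼)*3)))² = (39 + (-9 - (8 + ¾)))² = (39 + (-9 - 1*35/4))² = (39 + (-9 - 35/4))² = (39 - 71/4)² = (85/4)² = 7225/16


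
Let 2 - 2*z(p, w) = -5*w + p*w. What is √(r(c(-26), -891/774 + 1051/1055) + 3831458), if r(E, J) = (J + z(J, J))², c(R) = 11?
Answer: √1038550756895238814734091241/16463865800 ≈ 1957.4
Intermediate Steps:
z(p, w) = 1 + 5*w/2 - p*w/2 (z(p, w) = 1 - (-5*w + p*w)/2 = 1 + (5*w/2 - p*w/2) = 1 + 5*w/2 - p*w/2)
r(E, J) = (1 - J²/2 + 7*J/2)² (r(E, J) = (J + (1 + 5*J/2 - J*J/2))² = (J + (1 + 5*J/2 - J²/2))² = (J + (1 - J²/2 + 5*J/2))² = (1 - J²/2 + 7*J/2)²)
√(r(c(-26), -891/774 + 1051/1055) + 3831458) = √((2 - (-891/774 + 1051/1055)² + 7*(-891/774 + 1051/1055))²/4 + 3831458) = √((2 - (-891*1/774 + 1051*(1/1055))² + 7*(-891*1/774 + 1051*(1/1055)))²/4 + 3831458) = √((2 - (-99/86 + 1051/1055)² + 7*(-99/86 + 1051/1055))²/4 + 3831458) = √((2 - (-14059/90730)² + 7*(-14059/90730))²/4 + 3831458) = √((2 - 1*197655481/8231932900 - 98413/90730)²/4 + 3831458) = √((2 - 197655481/8231932900 - 98413/90730)²/4 + 3831458) = √((7337198829/8231932900)²/4 + 3831458) = √((¼)*(53834486656278971241/67764719270102410000) + 3831458) = √(53834486656278971241/271058877080409640000 + 3831458) = √(1038550756895238814734091241/271058877080409640000) = √1038550756895238814734091241/16463865800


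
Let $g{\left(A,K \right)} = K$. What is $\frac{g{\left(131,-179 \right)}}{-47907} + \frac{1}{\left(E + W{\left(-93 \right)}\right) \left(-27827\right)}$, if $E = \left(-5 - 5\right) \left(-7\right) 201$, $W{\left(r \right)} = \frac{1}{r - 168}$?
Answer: $\frac{18291680570150}{4895531508883941} \approx 0.0037364$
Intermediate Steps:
$W{\left(r \right)} = \frac{1}{-168 + r}$
$E = 14070$ ($E = \left(-10\right) \left(-7\right) 201 = 70 \cdot 201 = 14070$)
$\frac{g{\left(131,-179 \right)}}{-47907} + \frac{1}{\left(E + W{\left(-93 \right)}\right) \left(-27827\right)} = - \frac{179}{-47907} + \frac{1}{\left(14070 + \frac{1}{-168 - 93}\right) \left(-27827\right)} = \left(-179\right) \left(- \frac{1}{47907}\right) + \frac{1}{14070 + \frac{1}{-261}} \left(- \frac{1}{27827}\right) = \frac{179}{47907} + \frac{1}{14070 - \frac{1}{261}} \left(- \frac{1}{27827}\right) = \frac{179}{47907} + \frac{1}{\frac{3672269}{261}} \left(- \frac{1}{27827}\right) = \frac{179}{47907} + \frac{261}{3672269} \left(- \frac{1}{27827}\right) = \frac{179}{47907} - \frac{261}{102188229463} = \frac{18291680570150}{4895531508883941}$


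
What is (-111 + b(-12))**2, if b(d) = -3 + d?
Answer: 15876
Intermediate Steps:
(-111 + b(-12))**2 = (-111 + (-3 - 12))**2 = (-111 - 15)**2 = (-126)**2 = 15876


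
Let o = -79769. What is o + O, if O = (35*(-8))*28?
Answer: -87609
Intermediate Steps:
O = -7840 (O = -280*28 = -7840)
o + O = -79769 - 7840 = -87609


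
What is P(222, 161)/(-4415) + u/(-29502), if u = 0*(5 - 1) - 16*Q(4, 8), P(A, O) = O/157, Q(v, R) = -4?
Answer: -24555871/10224729405 ≈ -0.0024016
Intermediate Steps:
P(A, O) = O/157 (P(A, O) = O*(1/157) = O/157)
u = 64 (u = 0*(5 - 1) - 16*(-4) = 0*4 + 64 = 0 + 64 = 64)
P(222, 161)/(-4415) + u/(-29502) = ((1/157)*161)/(-4415) + 64/(-29502) = (161/157)*(-1/4415) + 64*(-1/29502) = -161/693155 - 32/14751 = -24555871/10224729405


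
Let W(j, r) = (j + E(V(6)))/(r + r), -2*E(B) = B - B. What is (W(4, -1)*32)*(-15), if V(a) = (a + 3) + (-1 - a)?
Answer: 960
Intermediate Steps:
V(a) = 2 (V(a) = (3 + a) + (-1 - a) = 2)
E(B) = 0 (E(B) = -(B - B)/2 = -½*0 = 0)
W(j, r) = j/(2*r) (W(j, r) = (j + 0)/(r + r) = j/((2*r)) = j*(1/(2*r)) = j/(2*r))
(W(4, -1)*32)*(-15) = (((½)*4/(-1))*32)*(-15) = (((½)*4*(-1))*32)*(-15) = -2*32*(-15) = -64*(-15) = 960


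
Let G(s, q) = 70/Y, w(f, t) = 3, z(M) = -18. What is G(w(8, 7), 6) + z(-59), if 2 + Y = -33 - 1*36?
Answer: -1348/71 ≈ -18.986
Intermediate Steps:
Y = -71 (Y = -2 + (-33 - 1*36) = -2 + (-33 - 36) = -2 - 69 = -71)
G(s, q) = -70/71 (G(s, q) = 70/(-71) = 70*(-1/71) = -70/71)
G(w(8, 7), 6) + z(-59) = -70/71 - 18 = -1348/71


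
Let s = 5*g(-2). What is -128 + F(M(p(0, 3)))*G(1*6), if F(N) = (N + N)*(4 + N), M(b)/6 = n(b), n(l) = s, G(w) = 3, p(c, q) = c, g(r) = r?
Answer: 20032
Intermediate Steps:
s = -10 (s = 5*(-2) = -10)
n(l) = -10
M(b) = -60 (M(b) = 6*(-10) = -60)
F(N) = 2*N*(4 + N) (F(N) = (2*N)*(4 + N) = 2*N*(4 + N))
-128 + F(M(p(0, 3)))*G(1*6) = -128 + (2*(-60)*(4 - 60))*3 = -128 + (2*(-60)*(-56))*3 = -128 + 6720*3 = -128 + 20160 = 20032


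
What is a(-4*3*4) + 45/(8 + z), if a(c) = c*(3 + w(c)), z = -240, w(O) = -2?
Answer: -11181/232 ≈ -48.194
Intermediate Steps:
a(c) = c (a(c) = c*(3 - 2) = c*1 = c)
a(-4*3*4) + 45/(8 + z) = -4*3*4 + 45/(8 - 240) = -12*4 + 45/(-232) = -48 + 45*(-1/232) = -48 - 45/232 = -11181/232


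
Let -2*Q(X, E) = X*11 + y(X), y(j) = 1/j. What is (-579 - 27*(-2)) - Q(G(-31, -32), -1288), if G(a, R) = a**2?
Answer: 4574841/961 ≈ 4760.5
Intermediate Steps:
Q(X, E) = -11*X/2 - 1/(2*X) (Q(X, E) = -(X*11 + 1/X)/2 = -(11*X + 1/X)/2 = -(1/X + 11*X)/2 = -11*X/2 - 1/(2*X))
(-579 - 27*(-2)) - Q(G(-31, -32), -1288) = (-579 - 27*(-2)) - (-1 - 11*((-31)**2)**2)/(2*((-31)**2)) = (-579 + 54) - (-1 - 11*961**2)/(2*961) = -525 - (-1 - 11*923521)/(2*961) = -525 - (-1 - 10158731)/(2*961) = -525 - (-10158732)/(2*961) = -525 - 1*(-5079366/961) = -525 + 5079366/961 = 4574841/961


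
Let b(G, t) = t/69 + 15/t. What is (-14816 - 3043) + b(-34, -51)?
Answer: -6983273/391 ≈ -17860.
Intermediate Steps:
b(G, t) = 15/t + t/69 (b(G, t) = t*(1/69) + 15/t = t/69 + 15/t = 15/t + t/69)
(-14816 - 3043) + b(-34, -51) = (-14816 - 3043) + (15/(-51) + (1/69)*(-51)) = -17859 + (15*(-1/51) - 17/23) = -17859 + (-5/17 - 17/23) = -17859 - 404/391 = -6983273/391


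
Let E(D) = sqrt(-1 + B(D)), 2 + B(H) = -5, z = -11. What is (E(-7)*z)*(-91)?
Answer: 2002*I*sqrt(2) ≈ 2831.3*I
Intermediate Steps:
B(H) = -7 (B(H) = -2 - 5 = -7)
E(D) = 2*I*sqrt(2) (E(D) = sqrt(-1 - 7) = sqrt(-8) = 2*I*sqrt(2))
(E(-7)*z)*(-91) = ((2*I*sqrt(2))*(-11))*(-91) = -22*I*sqrt(2)*(-91) = 2002*I*sqrt(2)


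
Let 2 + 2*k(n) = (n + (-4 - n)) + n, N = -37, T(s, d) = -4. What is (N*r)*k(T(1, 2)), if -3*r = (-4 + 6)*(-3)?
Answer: 370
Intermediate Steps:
r = 2 (r = -(-4 + 6)*(-3)/3 = -2*(-3)/3 = -⅓*(-6) = 2)
k(n) = -3 + n/2 (k(n) = -1 + ((n + (-4 - n)) + n)/2 = -1 + (-4 + n)/2 = -1 + (-2 + n/2) = -3 + n/2)
(N*r)*k(T(1, 2)) = (-37*2)*(-3 + (½)*(-4)) = -74*(-3 - 2) = -74*(-5) = 370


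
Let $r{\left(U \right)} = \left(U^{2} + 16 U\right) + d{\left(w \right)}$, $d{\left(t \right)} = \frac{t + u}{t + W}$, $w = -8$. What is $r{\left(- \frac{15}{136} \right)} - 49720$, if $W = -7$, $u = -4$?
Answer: $- \frac{4598193691}{92480} \approx -49721.0$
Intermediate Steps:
$d{\left(t \right)} = \frac{-4 + t}{-7 + t}$ ($d{\left(t \right)} = \frac{t - 4}{t - 7} = \frac{-4 + t}{-7 + t}$)
$r{\left(U \right)} = \frac{4}{5} + U^{2} + 16 U$ ($r{\left(U \right)} = \left(U^{2} + 16 U\right) + \frac{-4 - 8}{-7 - 8} = \left(U^{2} + 16 U\right) + \frac{1}{-15} \left(-12\right) = \left(U^{2} + 16 U\right) - - \frac{4}{5} = \left(U^{2} + 16 U\right) + \frac{4}{5} = \frac{4}{5} + U^{2} + 16 U$)
$r{\left(- \frac{15}{136} \right)} - 49720 = \left(\frac{4}{5} + \left(- \frac{15}{136}\right)^{2} + 16 \left(- \frac{15}{136}\right)\right) - 49720 = \left(\frac{4}{5} + \frac{225}{18496} - \frac{30}{17}\right) - 49720 = - \frac{88091}{92480} - 49720 = - \frac{4598193691}{92480}$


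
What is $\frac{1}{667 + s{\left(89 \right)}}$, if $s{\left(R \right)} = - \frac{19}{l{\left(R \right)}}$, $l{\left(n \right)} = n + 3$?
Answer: $\frac{92}{61345} \approx 0.0014997$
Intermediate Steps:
$l{\left(n \right)} = 3 + n$
$s{\left(R \right)} = - \frac{19}{3 + R}$
$\frac{1}{667 + s{\left(89 \right)}} = \frac{1}{667 - \frac{19}{3 + 89}} = \frac{1}{667 - \frac{19}{92}} = \frac{1}{\frac{61345}{92}} = \frac{92}{61345}$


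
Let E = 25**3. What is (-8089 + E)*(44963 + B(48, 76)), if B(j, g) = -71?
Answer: 338306112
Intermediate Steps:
E = 15625
(-8089 + E)*(44963 + B(48, 76)) = (-8089 + 15625)*(44963 - 71) = 7536*44892 = 338306112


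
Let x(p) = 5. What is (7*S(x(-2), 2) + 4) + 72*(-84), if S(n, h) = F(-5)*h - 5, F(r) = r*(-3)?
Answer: -5869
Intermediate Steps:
F(r) = -3*r
S(n, h) = -5 + 15*h (S(n, h) = (-3*(-5))*h - 5 = 15*h - 5 = -5 + 15*h)
(7*S(x(-2), 2) + 4) + 72*(-84) = (7*(-5 + 15*2) + 4) + 72*(-84) = (7*(-5 + 30) + 4) - 6048 = (7*25 + 4) - 6048 = (175 + 4) - 6048 = 179 - 6048 = -5869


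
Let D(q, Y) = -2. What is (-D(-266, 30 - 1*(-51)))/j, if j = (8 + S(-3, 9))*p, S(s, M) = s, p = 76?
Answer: 1/190 ≈ 0.0052632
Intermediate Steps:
j = 380 (j = (8 - 3)*76 = 5*76 = 380)
(-D(-266, 30 - 1*(-51)))/j = -1*(-2)/380 = 2*(1/380) = 1/190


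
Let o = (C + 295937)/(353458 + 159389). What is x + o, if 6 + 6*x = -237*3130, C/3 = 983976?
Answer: -63403103827/512847 ≈ -1.2363e+5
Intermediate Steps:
C = 2951928 (C = 3*983976 = 2951928)
x = -123636 (x = -1 + (-237*3130)/6 = -1 + (⅙)*(-741810) = -1 - 123635 = -123636)
o = 3247865/512847 (o = (2951928 + 295937)/(353458 + 159389) = 3247865/512847 ≈ 6.3330)
x + o = -123636 + 3247865/512847 = -63403103827/512847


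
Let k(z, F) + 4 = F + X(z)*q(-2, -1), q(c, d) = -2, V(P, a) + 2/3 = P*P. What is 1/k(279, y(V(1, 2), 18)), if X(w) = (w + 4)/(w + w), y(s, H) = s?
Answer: -279/1306 ≈ -0.21363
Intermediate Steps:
V(P, a) = -⅔ + P² (V(P, a) = -⅔ + P*P = -⅔ + P²)
X(w) = (4 + w)/(2*w) (X(w) = (4 + w)/((2*w)) = (4 + w)*(1/(2*w)) = (4 + w)/(2*w))
k(z, F) = -4 + F - (4 + z)/z (k(z, F) = -4 + (F + ((4 + z)/(2*z))*(-2)) = -4 + (F - (4 + z)/z) = -4 + F - (4 + z)/z)
1/k(279, y(V(1, 2), 18)) = 1/(-5 + (-⅔ + 1²) - 4/279) = 1/(-5 + (-⅔ + 1) - 4*1/279) = 1/(-5 + ⅓ - 4/279) = 1/(-1306/279) = -279/1306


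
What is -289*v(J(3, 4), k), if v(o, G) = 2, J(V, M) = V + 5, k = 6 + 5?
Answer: -578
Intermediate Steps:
k = 11
J(V, M) = 5 + V
-289*v(J(3, 4), k) = -289*2 = -578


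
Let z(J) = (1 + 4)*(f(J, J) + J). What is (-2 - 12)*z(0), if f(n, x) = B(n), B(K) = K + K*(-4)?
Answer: 0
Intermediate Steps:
B(K) = -3*K (B(K) = K - 4*K = -3*K)
f(n, x) = -3*n
z(J) = -10*J (z(J) = (1 + 4)*(-3*J + J) = 5*(-2*J) = -10*J)
(-2 - 12)*z(0) = (-2 - 12)*(-10*0) = -14*0 = 0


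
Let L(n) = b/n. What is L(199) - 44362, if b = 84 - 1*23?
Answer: -8827977/199 ≈ -44362.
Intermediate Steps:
b = 61 (b = 84 - 23 = 61)
L(n) = 61/n
L(199) - 44362 = 61/199 - 44362 = -8827977/199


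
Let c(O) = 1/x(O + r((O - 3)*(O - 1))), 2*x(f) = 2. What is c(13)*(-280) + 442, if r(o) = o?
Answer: 162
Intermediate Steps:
x(f) = 1 (x(f) = (½)*2 = 1)
c(O) = 1 (c(O) = 1/1 = 1)
c(13)*(-280) + 442 = 1*(-280) + 442 = -280 + 442 = 162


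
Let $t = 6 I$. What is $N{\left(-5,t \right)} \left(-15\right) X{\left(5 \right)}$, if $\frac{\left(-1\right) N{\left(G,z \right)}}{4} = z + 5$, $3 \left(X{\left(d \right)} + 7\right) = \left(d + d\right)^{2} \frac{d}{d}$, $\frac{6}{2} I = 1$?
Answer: $11060$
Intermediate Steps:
$I = \frac{1}{3}$ ($I = \frac{1}{3} \cdot 1 = \frac{1}{3} \approx 0.33333$)
$X{\left(d \right)} = -7 + \frac{4 d^{2}}{3}$ ($X{\left(d \right)} = -7 + \frac{\left(d + d\right)^{2} \frac{d}{d}}{3} = -7 + \frac{\left(2 d\right)^{2} \cdot 1}{3} = -7 + \frac{4 d^{2} \cdot 1}{3} = -7 + \frac{4 d^{2}}{3}$)
$t = 2$ ($t = 6 \cdot \frac{1}{3} = 2$)
$N{\left(G,z \right)} = -20 - 4 z$ ($N{\left(G,z \right)} = - 4 \left(z + 5\right) = - 4 \left(5 + z\right) = -20 - 4 z$)
$N{\left(-5,t \right)} \left(-15\right) X{\left(5 \right)} = \left(-20 - 8\right) \left(-15\right) \left(-7 + \frac{4 \cdot 5^{2}}{3}\right) = \left(-20 - 8\right) \left(-15\right) \left(-7 + \frac{4}{3} \cdot 25\right) = \left(-28\right) \left(-15\right) \left(-7 + \frac{100}{3}\right) = 420 \cdot \frac{79}{3} = 11060$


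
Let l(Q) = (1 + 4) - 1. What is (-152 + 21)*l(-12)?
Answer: -524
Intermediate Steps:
l(Q) = 4 (l(Q) = 5 - 1 = 4)
(-152 + 21)*l(-12) = (-152 + 21)*4 = -131*4 = -524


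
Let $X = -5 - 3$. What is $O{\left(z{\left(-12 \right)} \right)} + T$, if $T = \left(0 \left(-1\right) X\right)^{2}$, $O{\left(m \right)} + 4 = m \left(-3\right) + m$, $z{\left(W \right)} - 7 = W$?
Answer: $6$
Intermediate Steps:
$z{\left(W \right)} = 7 + W$
$X = -8$ ($X = -5 - 3 = -8$)
$O{\left(m \right)} = -4 - 2 m$ ($O{\left(m \right)} = -4 + \left(m \left(-3\right) + m\right) = -4 + \left(- 3 m + m\right) = -4 - 2 m$)
$T = 0$ ($T = \left(0 \left(-1\right) \left(-8\right)\right)^{2} = \left(0 \left(-8\right)\right)^{2} = 0^{2} = 0$)
$O{\left(z{\left(-12 \right)} \right)} + T = \left(-4 - 2 \left(7 - 12\right)\right) + 0 = \left(-4 - -10\right) + 0 = \left(-4 + 10\right) + 0 = 6 + 0 = 6$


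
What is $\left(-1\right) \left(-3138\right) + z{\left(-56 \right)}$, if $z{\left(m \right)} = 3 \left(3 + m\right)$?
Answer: $2979$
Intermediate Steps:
$z{\left(m \right)} = 9 + 3 m$
$\left(-1\right) \left(-3138\right) + z{\left(-56 \right)} = \left(-1\right) \left(-3138\right) + \left(9 + 3 \left(-56\right)\right) = 3138 + \left(9 - 168\right) = 3138 - 159 = 2979$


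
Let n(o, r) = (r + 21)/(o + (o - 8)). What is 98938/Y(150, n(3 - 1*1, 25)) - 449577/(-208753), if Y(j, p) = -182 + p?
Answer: -41133222329/80787411 ≈ -509.15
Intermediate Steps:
n(o, r) = (21 + r)/(-8 + 2*o) (n(o, r) = (21 + r)/(o + (-8 + o)) = (21 + r)/(-8 + 2*o))
98938/Y(150, n(3 - 1*1, 25)) - 449577/(-208753) = 98938/(-182 + (21 + 25)/(2*(-4 + (3 - 1*1)))) - 449577/(-208753) = 98938/(-182 + (½)*46/(-4 + (3 - 1))) - 449577*(-1/208753) = 98938/(-182 + (½)*46/(-4 + 2)) + 449577/208753 = 98938/(-182 + (½)*46/(-2)) + 449577/208753 = 98938/(-182 + (½)*(-½)*46) + 449577/208753 = 98938/(-182 - 23/2) + 449577/208753 = 98938/(-387/2) + 449577/208753 = 98938*(-2/387) + 449577/208753 = -197876/387 + 449577/208753 = -41133222329/80787411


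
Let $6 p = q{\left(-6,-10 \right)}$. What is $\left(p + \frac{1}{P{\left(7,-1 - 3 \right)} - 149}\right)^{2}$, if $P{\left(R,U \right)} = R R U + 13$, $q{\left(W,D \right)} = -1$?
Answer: $\frac{28561}{992016} \approx 0.028791$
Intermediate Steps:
$P{\left(R,U \right)} = 13 + U R^{2}$ ($P{\left(R,U \right)} = R^{2} U + 13 = U R^{2} + 13 = 13 + U R^{2}$)
$p = - \frac{1}{6}$ ($p = \frac{1}{6} \left(-1\right) = - \frac{1}{6} \approx -0.16667$)
$\left(p + \frac{1}{P{\left(7,-1 - 3 \right)} - 149}\right)^{2} = \left(- \frac{1}{6} + \frac{1}{\left(13 + \left(-1 - 3\right) 7^{2}\right) - 149}\right)^{2} = \left(- \frac{1}{6} + \frac{1}{\left(13 - 196\right) - 149}\right)^{2} = \left(- \frac{1}{6} + \frac{1}{-183 - 149}\right)^{2} = \left(- \frac{1}{6} + \frac{1}{-332}\right)^{2} = \left(- \frac{1}{6} - \frac{1}{332}\right)^{2} = \left(- \frac{169}{996}\right)^{2} = \frac{28561}{992016}$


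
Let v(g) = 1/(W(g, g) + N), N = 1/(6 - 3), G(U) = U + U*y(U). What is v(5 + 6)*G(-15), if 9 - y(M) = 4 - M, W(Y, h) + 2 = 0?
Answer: -81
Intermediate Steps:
W(Y, h) = -2 (W(Y, h) = -2 + 0 = -2)
y(M) = 5 + M (y(M) = 9 - (4 - M) = 9 + (-4 + M) = 5 + M)
G(U) = U + U*(5 + U)
N = ⅓ (N = 1/3 = ⅓ ≈ 0.33333)
v(g) = -⅗ (v(g) = 1/(-2 + ⅓) = 1/(-5/3) = -⅗)
v(5 + 6)*G(-15) = -(-9)*(6 - 15) = -(-9)*(-9) = -⅗*135 = -81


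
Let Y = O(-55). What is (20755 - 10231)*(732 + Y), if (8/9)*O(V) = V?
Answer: 14104791/2 ≈ 7.0524e+6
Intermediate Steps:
O(V) = 9*V/8
Y = -495/8 (Y = (9/8)*(-55) = -495/8 ≈ -61.875)
(20755 - 10231)*(732 + Y) = (20755 - 10231)*(732 - 495/8) = 10524*(5361/8) = 14104791/2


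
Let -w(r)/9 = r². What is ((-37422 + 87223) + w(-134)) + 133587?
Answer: 21784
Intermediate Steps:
w(r) = -9*r²
((-37422 + 87223) + w(-134)) + 133587 = ((-37422 + 87223) - 9*(-134)²) + 133587 = (49801 - 9*17956) + 133587 = (49801 - 161604) + 133587 = -111803 + 133587 = 21784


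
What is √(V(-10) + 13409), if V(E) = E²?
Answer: 3*√1501 ≈ 116.23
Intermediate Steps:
√(V(-10) + 13409) = √((-10)² + 13409) = √(100 + 13409) = √13509 = 3*√1501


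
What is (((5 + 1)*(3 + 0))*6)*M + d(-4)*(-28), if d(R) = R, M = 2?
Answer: 328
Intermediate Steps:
(((5 + 1)*(3 + 0))*6)*M + d(-4)*(-28) = (((5 + 1)*(3 + 0))*6)*2 - 4*(-28) = ((6*3)*6)*2 + 112 = (18*6)*2 + 112 = 108*2 + 112 = 216 + 112 = 328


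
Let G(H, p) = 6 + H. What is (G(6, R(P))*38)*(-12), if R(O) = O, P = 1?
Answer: -5472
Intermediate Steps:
(G(6, R(P))*38)*(-12) = ((6 + 6)*38)*(-12) = (12*38)*(-12) = 456*(-12) = -5472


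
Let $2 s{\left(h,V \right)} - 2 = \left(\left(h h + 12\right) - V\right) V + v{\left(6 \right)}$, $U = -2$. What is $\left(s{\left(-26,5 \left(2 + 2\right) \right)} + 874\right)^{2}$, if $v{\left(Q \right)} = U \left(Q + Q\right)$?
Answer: $56896849$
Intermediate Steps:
$v{\left(Q \right)} = - 4 Q$ ($v{\left(Q \right)} = - 2 \left(Q + Q\right) = - 2 \cdot 2 Q = - 4 Q$)
$s{\left(h,V \right)} = -11 + \frac{V \left(12 + h^{2} - V\right)}{2}$ ($s{\left(h,V \right)} = 1 + \frac{\left(\left(h h + 12\right) - V\right) V - 24}{2} = 1 + \frac{\left(\left(h^{2} + 12\right) - V\right) V - 24}{2} = 1 + \frac{\left(\left(12 + h^{2}\right) - V\right) V - 24}{2} = 1 + \frac{\left(12 + h^{2} - V\right) V - 24}{2} = 1 + \frac{V \left(12 + h^{2} - V\right) - 24}{2} = 1 + \frac{-24 + V \left(12 + h^{2} - V\right)}{2} = 1 + \left(-12 + \frac{V \left(12 + h^{2} - V\right)}{2}\right) = -11 + \frac{V \left(12 + h^{2} - V\right)}{2}$)
$\left(s{\left(-26,5 \left(2 + 2\right) \right)} + 874\right)^{2} = \left(\left(-11 + 6 \cdot 5 \left(2 + 2\right) - \frac{\left(5 \left(2 + 2\right)\right)^{2}}{2} + \frac{5 \left(2 + 2\right) \left(-26\right)^{2}}{2}\right) + 874\right)^{2} = \left(\left(-11 + 6 \cdot 5 \cdot 4 - \frac{\left(5 \cdot 4\right)^{2}}{2} + \frac{1}{2} \cdot 5 \cdot 4 \cdot 676\right) + 874\right)^{2} = \left(\left(-11 + 6 \cdot 20 - \frac{20^{2}}{2} + \frac{1}{2} \cdot 20 \cdot 676\right) + 874\right)^{2} = \left(\left(-11 + 120 - 200 + 6760\right) + 874\right)^{2} = \left(6669 + 874\right)^{2} = 7543^{2} = 56896849$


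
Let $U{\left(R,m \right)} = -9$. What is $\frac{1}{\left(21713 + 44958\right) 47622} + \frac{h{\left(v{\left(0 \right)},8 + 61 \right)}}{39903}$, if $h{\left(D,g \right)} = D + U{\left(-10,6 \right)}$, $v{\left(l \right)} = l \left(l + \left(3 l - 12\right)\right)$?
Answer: $- \frac{9525005785}{42230759620962} \approx -0.00022555$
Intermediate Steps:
$v{\left(l \right)} = l \left(-12 + 4 l\right)$ ($v{\left(l \right)} = l \left(l + \left(-12 + 3 l\right)\right) = l \left(-12 + 4 l\right)$)
$h{\left(D,g \right)} = -9 + D$ ($h{\left(D,g \right)} = D - 9 = -9 + D$)
$\frac{1}{\left(21713 + 44958\right) 47622} + \frac{h{\left(v{\left(0 \right)},8 + 61 \right)}}{39903} = \frac{1}{\left(21713 + 44958\right) 47622} + \frac{-9 + 4 \cdot 0 \left(-3 + 0\right)}{39903} = \frac{1}{66671} \cdot \frac{1}{47622} + \left(-9 + 4 \cdot 0 \left(-3\right)\right) \frac{1}{39903} = \frac{1}{66671} \cdot \frac{1}{47622} + \left(-9 + 0\right) \frac{1}{39903} = \frac{1}{3175006362} - \frac{3}{13301} = - \frac{9525005785}{42230759620962}$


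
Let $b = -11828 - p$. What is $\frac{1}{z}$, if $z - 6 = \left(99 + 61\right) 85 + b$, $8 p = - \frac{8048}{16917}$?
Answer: $\frac{16917}{30079432} \approx 0.00056241$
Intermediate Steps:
$p = - \frac{1006}{16917}$ ($p = \frac{\left(-8048\right) \frac{1}{16917}}{8} = \frac{1}{8} \left(- \frac{8048}{16917}\right) = - \frac{1006}{16917} \approx -0.059467$)
$b = - \frac{200093270}{16917}$ ($b = -11828 - - \frac{1006}{16917} = -11828 + \frac{1006}{16917} = - \frac{200093270}{16917} \approx -11828.0$)
$z = \frac{30079432}{16917}$ ($z = 6 - \left(\frac{200093270}{16917} - \left(99 + 61\right) 85\right) = 6 + \left(160 \cdot 85 - \frac{200093270}{16917}\right) = 6 + \left(13600 - \frac{200093270}{16917}\right) = 6 + \frac{29977930}{16917} = \frac{30079432}{16917} \approx 1778.1$)
$\frac{1}{z} = \frac{1}{\frac{30079432}{16917}} = \frac{16917}{30079432}$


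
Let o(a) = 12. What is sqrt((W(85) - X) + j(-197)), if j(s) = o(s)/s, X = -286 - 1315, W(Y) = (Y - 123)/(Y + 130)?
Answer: sqrt(2871681240595)/42355 ≈ 40.010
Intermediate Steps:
W(Y) = (-123 + Y)/(130 + Y)
X = -1601
j(s) = 12/s
sqrt((W(85) - X) + j(-197)) = sqrt(((-123 + 85)/(130 + 85) - 1*(-1601)) + 12/(-197)) = sqrt((-38/215 + 1601) + 12*(-1/197)) = sqrt(((1/215)*(-38) + 1601) - 12/197) = sqrt((-38/215 + 1601) - 12/197) = sqrt(344177/215 - 12/197) = sqrt(67800289/42355) = sqrt(2871681240595)/42355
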